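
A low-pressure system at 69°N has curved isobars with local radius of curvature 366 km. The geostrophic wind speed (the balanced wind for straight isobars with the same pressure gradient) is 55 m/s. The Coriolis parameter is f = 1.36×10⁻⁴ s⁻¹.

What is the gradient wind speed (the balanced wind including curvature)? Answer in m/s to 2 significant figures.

33 m/s

Around a low, centrifugal force acts outward with Coriolis, so pressure-gradient force balances both:
(1/ρ)|∂P/∂n| = fV + V²/R  →  V² + fR·V − fR·V_g = 0
With fR = 1.36×10⁻⁴ × 366×10³ m = 49.8 m/s:
V = [−fR + √((fR)² + 4 fR V_g)]/2 = [−49.8 + √(49.8² + 4×49.8×55)]/2 = 33.1 m/s
Subgeostrophic (V < V_g = 55 m/s), as expected around a low.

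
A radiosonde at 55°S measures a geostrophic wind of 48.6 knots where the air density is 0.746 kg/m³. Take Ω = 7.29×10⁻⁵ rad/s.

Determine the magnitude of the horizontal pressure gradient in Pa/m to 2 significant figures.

2.2×10⁻³ Pa/m

Coriolis parameter at 55°S:
f = 2Ω sin φ = 2 × 7.29×10⁻⁵ × sin 55° = 1.19×10⁻⁴ s⁻¹
Wind speed in SI: 48.6 knots = 25.0 m/s
Geostrophic balance rearranged: |∂P/∂n| = f ρ V_g
|∂P/∂n| = 1.19×10⁻⁴ × 0.746 × 25.0 = 2.23×10⁻³ Pa/m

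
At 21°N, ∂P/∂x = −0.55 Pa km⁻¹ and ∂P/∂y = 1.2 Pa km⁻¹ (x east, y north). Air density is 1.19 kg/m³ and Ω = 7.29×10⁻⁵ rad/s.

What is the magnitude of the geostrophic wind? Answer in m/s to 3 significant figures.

21.2 m/s

Coriolis parameter at 21°N:
f = 2Ω sin φ = 2 × 7.29×10⁻⁵ × sin 21° = 5.23×10⁻⁵ s⁻¹
Component geostrophic relations (x east, y north):
u_g = −(1/(fρ)) ∂P/∂y,  v_g = (1/(fρ)) ∂P/∂x
u_g = −(1.2×10⁻³)/(5.23×10⁻⁵ × 1.19) = −19.3 m/s;  v_g = (−0.55×10⁻³)/(5.23×10⁻⁵ × 1.19) = −8.85 m/s
|V_g| = √(u_g² + v_g²) = 21.2 m/s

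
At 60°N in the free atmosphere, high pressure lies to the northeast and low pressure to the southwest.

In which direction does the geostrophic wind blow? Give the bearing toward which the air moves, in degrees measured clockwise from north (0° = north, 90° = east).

The pressure-gradient force points toward the southwest (bearing 225°).
Geostrophic balance: in the Northern Hemisphere the Coriolis force deflects motion to the right, so the geostrophic wind blows 90° to the right of the pressure-gradient force (low pressure on the left).
Rotating 225° by 90° clockwise gives 315° — the wind blows toward the northwest.

315°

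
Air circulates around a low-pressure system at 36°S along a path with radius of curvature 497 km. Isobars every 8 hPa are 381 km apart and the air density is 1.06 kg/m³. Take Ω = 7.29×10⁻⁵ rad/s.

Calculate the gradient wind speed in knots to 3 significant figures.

32.3 knots

Coriolis parameter at 36°S:
f = 2Ω sin φ = 2 × 7.29×10⁻⁵ × sin 36° = 8.57×10⁻⁵ s⁻¹
Pressure gradient: |∂P/∂n| = 800 Pa / 381000 m = 2.10×10⁻³ Pa/m
Geostrophic speed: V_g = |∂P/∂n|/(fρ) = 2.10×10⁻³/(8.57×10⁻⁵ × 1.06) = 23.1 m/s
Around a low, centrifugal force acts outward with Coriolis, so pressure-gradient force balances both:
(1/ρ)|∂P/∂n| = fV + V²/R  →  V² + fR·V − fR·V_g = 0
With fR = 8.57×10⁻⁵ × 497×10³ m = 42.6 m/s:
V = [−fR + √((fR)² + 4 fR V_g)]/2 = [−42.6 + √(42.6² + 4×42.6×23.1)]/2 = 16.6 m/s
Subgeostrophic (V < V_g = 23.1 m/s), as expected around a low.
Converting: 16.6 m/s × 1.944 = 32.3 knots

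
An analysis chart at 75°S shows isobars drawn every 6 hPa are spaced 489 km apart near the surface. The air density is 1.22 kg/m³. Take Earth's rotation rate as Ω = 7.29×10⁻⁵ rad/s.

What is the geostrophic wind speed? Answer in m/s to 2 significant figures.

7.1 m/s

Coriolis parameter at 75°S:
f = 2Ω sin φ = 2 × 7.29×10⁻⁵ × sin 75° = 1.41×10⁻⁴ s⁻¹
Pressure gradient: |∂P/∂n| = 600 Pa / 489000 m = 1.23×10⁻³ Pa/m
Geostrophic balance (pressure-gradient force = Coriolis force):
V_g = (1/(fρ)) |∂P/∂n| = 1.23×10⁻³ / (1.41×10⁻⁴ × 1.22) = 7.14 m/s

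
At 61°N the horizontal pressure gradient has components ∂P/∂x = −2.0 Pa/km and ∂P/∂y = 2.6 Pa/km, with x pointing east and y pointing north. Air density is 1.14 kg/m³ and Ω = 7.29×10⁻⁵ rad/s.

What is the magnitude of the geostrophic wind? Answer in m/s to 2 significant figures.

23 m/s

Coriolis parameter at 61°N:
f = 2Ω sin φ = 2 × 7.29×10⁻⁵ × sin 61° = 1.28×10⁻⁴ s⁻¹
Component geostrophic relations (x east, y north):
u_g = −(1/(fρ)) ∂P/∂y,  v_g = (1/(fρ)) ∂P/∂x
u_g = −(2.6×10⁻³)/(1.28×10⁻⁴ × 1.14) = −17.9 m/s;  v_g = (−2.0×10⁻³)/(1.28×10⁻⁴ × 1.14) = −13.8 m/s
|V_g| = √(u_g² + v_g²) = 22.6 m/s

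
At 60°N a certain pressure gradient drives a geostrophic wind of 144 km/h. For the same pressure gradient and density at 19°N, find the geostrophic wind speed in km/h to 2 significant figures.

With the same pressure gradient and density, V_g ∝ 1/f ∝ 1/sin φ.
V₂ = V₁ · sin φ₁ / sin φ₂ = 144 × sin 60° / sin 19°
V₂ = 144 × 0.8660/0.3256 = 380 km/h

380 km/h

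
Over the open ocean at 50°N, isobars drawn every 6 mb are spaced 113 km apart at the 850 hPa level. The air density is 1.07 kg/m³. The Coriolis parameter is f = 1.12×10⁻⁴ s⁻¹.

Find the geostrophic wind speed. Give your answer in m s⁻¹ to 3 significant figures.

44.3 m s⁻¹

Pressure gradient: |∂P/∂n| = 600 Pa / 113000 m = 5.31×10⁻³ Pa/m
Geostrophic balance (pressure-gradient force = Coriolis force):
V_g = (1/(fρ)) |∂P/∂n| = 5.31×10⁻³ / (1.12×10⁻⁴ × 1.07) = 44.3 m/s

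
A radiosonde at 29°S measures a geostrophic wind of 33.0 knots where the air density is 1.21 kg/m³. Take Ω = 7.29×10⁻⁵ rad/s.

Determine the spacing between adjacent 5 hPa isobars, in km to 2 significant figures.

340 km

Coriolis parameter at 29°S:
f = 2Ω sin φ = 2 × 7.29×10⁻⁵ × sin 29° = 7.07×10⁻⁵ s⁻¹
Wind speed in SI: 33.0 knots = 17.0 m/s
Geostrophic balance rearranged: |∂P/∂n| = f ρ V_g
|∂P/∂n| = 7.07×10⁻⁵ × 1.21 × 17.0 = 1.45×10⁻³ Pa/m
Isobar spacing: Δn = ΔP/|∂P/∂n| = 500 Pa / 1.45×10⁻³ Pa/m = 344353 m ≈ 340 km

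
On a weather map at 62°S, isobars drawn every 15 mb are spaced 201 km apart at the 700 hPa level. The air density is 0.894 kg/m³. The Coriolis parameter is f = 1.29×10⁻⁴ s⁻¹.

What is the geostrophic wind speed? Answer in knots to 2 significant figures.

130 knots

Pressure gradient: |∂P/∂n| = 1500 Pa / 201000 m = 7.46×10⁻³ Pa/m
Geostrophic balance (pressure-gradient force = Coriolis force):
V_g = (1/(fρ)) |∂P/∂n| = 7.46×10⁻³ / (1.29×10⁻⁴ × 0.894) = 64.7 m/s
Converting: 64.7 m/s × 1.944 = 130 knots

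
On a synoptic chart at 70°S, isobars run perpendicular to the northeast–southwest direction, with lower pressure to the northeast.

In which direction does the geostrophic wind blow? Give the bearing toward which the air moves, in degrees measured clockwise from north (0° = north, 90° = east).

The pressure-gradient force points toward the northeast (bearing 045°).
Geostrophic balance: in the Southern Hemisphere the Coriolis force deflects motion to the left, so the geostrophic wind blows 90° to the left of the pressure-gradient force (low pressure on the right).
Rotating 045° by 90° counterclockwise gives 315° — the wind blows toward the northwest.

315°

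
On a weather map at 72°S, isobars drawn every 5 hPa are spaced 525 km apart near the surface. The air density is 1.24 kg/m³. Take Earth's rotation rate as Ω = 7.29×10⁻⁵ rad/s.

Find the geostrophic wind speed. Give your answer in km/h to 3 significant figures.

19.9 km/h

Coriolis parameter at 72°S:
f = 2Ω sin φ = 2 × 7.29×10⁻⁵ × sin 72° = 1.39×10⁻⁴ s⁻¹
Pressure gradient: |∂P/∂n| = 500 Pa / 525000 m = 9.52×10⁻⁴ Pa/m
Geostrophic balance (pressure-gradient force = Coriolis force):
V_g = (1/(fρ)) |∂P/∂n| = 9.52×10⁻⁴ / (1.39×10⁻⁴ × 1.24) = 5.54 m/s
Converting: 5.54 m/s × 3.6 = 19.9 km/h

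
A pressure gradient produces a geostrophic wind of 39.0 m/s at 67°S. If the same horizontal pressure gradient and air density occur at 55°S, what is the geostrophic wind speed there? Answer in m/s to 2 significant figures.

With the same pressure gradient and density, V_g ∝ 1/f ∝ 1/sin φ.
V₂ = V₁ · sin φ₁ / sin φ₂ = 39.0 × sin 67° / sin 55°
V₂ = 39.0 × 0.9205/0.8192 = 44 m/s

44 m/s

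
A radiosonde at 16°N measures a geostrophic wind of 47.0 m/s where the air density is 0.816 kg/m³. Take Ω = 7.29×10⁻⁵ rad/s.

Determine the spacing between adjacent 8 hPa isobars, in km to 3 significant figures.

Coriolis parameter at 16°N:
f = 2Ω sin φ = 2 × 7.29×10⁻⁵ × sin 16° = 4.02×10⁻⁵ s⁻¹
Geostrophic balance rearranged: |∂P/∂n| = f ρ V_g
|∂P/∂n| = 4.02×10⁻⁵ × 0.816 × 47.0 = 1.54×10⁻³ Pa/m
Isobar spacing: Δn = ΔP/|∂P/∂n| = 800 Pa / 1.54×10⁻³ Pa/m = 519047 m ≈ 519 km

519 km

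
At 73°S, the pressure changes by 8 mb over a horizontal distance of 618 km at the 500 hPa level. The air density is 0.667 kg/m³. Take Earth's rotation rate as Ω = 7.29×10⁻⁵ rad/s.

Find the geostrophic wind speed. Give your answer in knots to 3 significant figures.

27.1 knots

Coriolis parameter at 73°S:
f = 2Ω sin φ = 2 × 7.29×10⁻⁵ × sin 73° = 1.39×10⁻⁴ s⁻¹
Pressure gradient: |∂P/∂n| = 800 Pa / 618000 m = 1.29×10⁻³ Pa/m
Geostrophic balance (pressure-gradient force = Coriolis force):
V_g = (1/(fρ)) |∂P/∂n| = 1.29×10⁻³ / (1.39×10⁻⁴ × 0.667) = 13.9 m/s
Converting: 13.9 m/s × 1.944 = 27.1 knots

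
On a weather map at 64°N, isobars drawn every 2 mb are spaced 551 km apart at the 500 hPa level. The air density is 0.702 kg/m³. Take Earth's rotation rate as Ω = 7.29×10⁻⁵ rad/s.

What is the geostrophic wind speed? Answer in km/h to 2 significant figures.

Coriolis parameter at 64°N:
f = 2Ω sin φ = 2 × 7.29×10⁻⁵ × sin 64° = 1.31×10⁻⁴ s⁻¹
Pressure gradient: |∂P/∂n| = 200 Pa / 551000 m = 3.63×10⁻⁴ Pa/m
Geostrophic balance (pressure-gradient force = Coriolis force):
V_g = (1/(fρ)) |∂P/∂n| = 3.63×10⁻⁴ / (1.31×10⁻⁴ × 0.702) = 3.95 m/s
Converting: 3.95 m/s × 3.6 = 14 km/h

14 km/h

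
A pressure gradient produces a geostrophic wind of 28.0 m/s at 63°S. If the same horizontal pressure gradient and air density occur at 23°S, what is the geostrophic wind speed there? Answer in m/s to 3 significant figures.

With the same pressure gradient and density, V_g ∝ 1/f ∝ 1/sin φ.
V₂ = V₁ · sin φ₁ / sin φ₂ = 28.0 × sin 63° / sin 23°
V₂ = 28.0 × 0.8910/0.3907 = 63.9 m/s

63.9 m/s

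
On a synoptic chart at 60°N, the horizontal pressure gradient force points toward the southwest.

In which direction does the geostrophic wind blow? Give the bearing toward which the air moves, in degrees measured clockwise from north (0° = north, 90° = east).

The pressure-gradient force points toward the southwest (bearing 225°).
Geostrophic balance: in the Northern Hemisphere the Coriolis force deflects motion to the right, so the geostrophic wind blows 90° to the right of the pressure-gradient force (low pressure on the left).
Rotating 225° by 90° clockwise gives 315° — the wind blows toward the northwest.

315°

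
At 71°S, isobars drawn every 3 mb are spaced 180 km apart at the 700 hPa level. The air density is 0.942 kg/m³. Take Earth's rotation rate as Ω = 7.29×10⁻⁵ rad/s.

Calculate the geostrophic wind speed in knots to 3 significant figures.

Coriolis parameter at 71°S:
f = 2Ω sin φ = 2 × 7.29×10⁻⁵ × sin 71° = 1.38×10⁻⁴ s⁻¹
Pressure gradient: |∂P/∂n| = 300 Pa / 180000 m = 1.67×10⁻³ Pa/m
Geostrophic balance (pressure-gradient force = Coriolis force):
V_g = (1/(fρ)) |∂P/∂n| = 1.67×10⁻³ / (1.38×10⁻⁴ × 0.942) = 12.8 m/s
Converting: 12.8 m/s × 1.944 = 24.9 knots

24.9 knots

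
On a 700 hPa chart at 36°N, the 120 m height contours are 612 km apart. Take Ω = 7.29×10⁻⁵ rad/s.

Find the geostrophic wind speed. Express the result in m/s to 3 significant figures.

22.4 m/s

Coriolis parameter at 36°N:
f = 2Ω sin φ = 2 × 7.29×10⁻⁵ × sin 36° = 8.57×10⁻⁵ s⁻¹
Height gradient: |∂Z/∂n| = 120 m / 612000 m = 1.96×10⁻⁴
On a pressure surface, geostrophic balance gives V_g = (g/f)|∂Z/∂n|:
V_g = 9.81 × 1.96×10⁻⁴ / 8.57×10⁻⁵ = 22.4 m/s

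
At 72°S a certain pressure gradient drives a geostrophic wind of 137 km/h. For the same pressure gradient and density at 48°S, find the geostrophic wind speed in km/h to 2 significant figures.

180 km/h

With the same pressure gradient and density, V_g ∝ 1/f ∝ 1/sin φ.
V₂ = V₁ · sin φ₁ / sin φ₂ = 137 × sin 72° / sin 48°
V₂ = 137 × 0.9511/0.7431 = 180 km/h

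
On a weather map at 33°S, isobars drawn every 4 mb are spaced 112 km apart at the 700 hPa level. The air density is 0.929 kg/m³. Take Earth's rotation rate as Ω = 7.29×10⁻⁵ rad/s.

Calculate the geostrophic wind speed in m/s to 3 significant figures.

Coriolis parameter at 33°S:
f = 2Ω sin φ = 2 × 7.29×10⁻⁵ × sin 33° = 7.94×10⁻⁵ s⁻¹
Pressure gradient: |∂P/∂n| = 400 Pa / 112000 m = 3.57×10⁻³ Pa/m
Geostrophic balance (pressure-gradient force = Coriolis force):
V_g = (1/(fρ)) |∂P/∂n| = 3.57×10⁻³ / (7.94×10⁻⁵ × 0.929) = 48.4 m/s

48.4 m/s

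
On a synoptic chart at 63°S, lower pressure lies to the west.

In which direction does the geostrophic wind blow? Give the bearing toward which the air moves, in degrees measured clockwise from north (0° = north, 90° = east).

180°

The pressure-gradient force points toward the west (bearing 270°).
Geostrophic balance: in the Southern Hemisphere the Coriolis force deflects motion to the left, so the geostrophic wind blows 90° to the left of the pressure-gradient force (low pressure on the right).
Rotating 270° by 90° counterclockwise gives 180° — the wind blows toward the south.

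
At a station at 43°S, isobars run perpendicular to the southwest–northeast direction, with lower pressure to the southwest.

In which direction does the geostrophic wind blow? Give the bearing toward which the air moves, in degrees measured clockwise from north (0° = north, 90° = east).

135°

The pressure-gradient force points toward the southwest (bearing 225°).
Geostrophic balance: in the Southern Hemisphere the Coriolis force deflects motion to the left, so the geostrophic wind blows 90° to the left of the pressure-gradient force (low pressure on the right).
Rotating 225° by 90° counterclockwise gives 135° — the wind blows toward the southeast.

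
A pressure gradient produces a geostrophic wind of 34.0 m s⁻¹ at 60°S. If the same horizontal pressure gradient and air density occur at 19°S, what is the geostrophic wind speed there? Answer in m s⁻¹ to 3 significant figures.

90.4 m s⁻¹

With the same pressure gradient and density, V_g ∝ 1/f ∝ 1/sin φ.
V₂ = V₁ · sin φ₁ / sin φ₂ = 34.0 × sin 60° / sin 19°
V₂ = 34.0 × 0.8660/0.3256 = 90.4 m s⁻¹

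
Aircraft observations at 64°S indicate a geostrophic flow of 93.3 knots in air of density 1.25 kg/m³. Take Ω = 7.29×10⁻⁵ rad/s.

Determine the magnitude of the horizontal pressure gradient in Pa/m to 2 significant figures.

Coriolis parameter at 64°S:
f = 2Ω sin φ = 2 × 7.29×10⁻⁵ × sin 64° = 1.31×10⁻⁴ s⁻¹
Wind speed in SI: 93.3 knots = 48.0 m/s
Geostrophic balance rearranged: |∂P/∂n| = f ρ V_g
|∂P/∂n| = 1.31×10⁻⁴ × 1.25 × 48.0 = 7.86×10⁻³ Pa/m

7.9×10⁻³ Pa/m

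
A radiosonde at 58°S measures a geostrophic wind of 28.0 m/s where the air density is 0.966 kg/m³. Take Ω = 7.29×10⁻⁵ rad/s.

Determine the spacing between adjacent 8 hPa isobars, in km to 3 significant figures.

Coriolis parameter at 58°S:
f = 2Ω sin φ = 2 × 7.29×10⁻⁵ × sin 58° = 1.24×10⁻⁴ s⁻¹
Geostrophic balance rearranged: |∂P/∂n| = f ρ V_g
|∂P/∂n| = 1.24×10⁻⁴ × 0.966 × 28.0 = 3.34×10⁻³ Pa/m
Isobar spacing: Δn = ΔP/|∂P/∂n| = 800 Pa / 3.34×10⁻³ Pa/m = 239209 m ≈ 239 km

239 km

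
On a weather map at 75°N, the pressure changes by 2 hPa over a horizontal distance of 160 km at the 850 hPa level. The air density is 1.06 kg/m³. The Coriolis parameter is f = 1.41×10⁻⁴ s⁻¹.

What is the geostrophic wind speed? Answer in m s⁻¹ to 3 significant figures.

Pressure gradient: |∂P/∂n| = 200 Pa / 160000 m = 1.25×10⁻³ Pa/m
Geostrophic balance (pressure-gradient force = Coriolis force):
V_g = (1/(fρ)) |∂P/∂n| = 1.25×10⁻³ / (1.41×10⁻⁴ × 1.06) = 8.36 m/s

8.36 m s⁻¹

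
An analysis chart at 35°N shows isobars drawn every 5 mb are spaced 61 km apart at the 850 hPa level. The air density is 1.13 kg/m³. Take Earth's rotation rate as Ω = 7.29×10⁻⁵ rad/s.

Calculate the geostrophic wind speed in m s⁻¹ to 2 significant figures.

87 m s⁻¹

Coriolis parameter at 35°N:
f = 2Ω sin φ = 2 × 7.29×10⁻⁵ × sin 35° = 8.36×10⁻⁵ s⁻¹
Pressure gradient: |∂P/∂n| = 500 Pa / 61000 m = 8.20×10⁻³ Pa/m
Geostrophic balance (pressure-gradient force = Coriolis force):
V_g = (1/(fρ)) |∂P/∂n| = 8.20×10⁻³ / (8.36×10⁻⁵ × 1.13) = 86.7 m/s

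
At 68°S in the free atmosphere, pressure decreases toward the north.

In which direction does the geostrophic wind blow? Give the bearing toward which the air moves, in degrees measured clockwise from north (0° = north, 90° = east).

270°

The pressure-gradient force points toward the north (bearing 000°).
Geostrophic balance: in the Southern Hemisphere the Coriolis force deflects motion to the left, so the geostrophic wind blows 90° to the left of the pressure-gradient force (low pressure on the right).
Rotating 000° by 90° counterclockwise gives 270° — the wind blows toward the west.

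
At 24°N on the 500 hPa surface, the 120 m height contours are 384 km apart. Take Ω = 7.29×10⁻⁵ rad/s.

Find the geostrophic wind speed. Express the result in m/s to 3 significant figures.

51.7 m/s

Coriolis parameter at 24°N:
f = 2Ω sin φ = 2 × 7.29×10⁻⁵ × sin 24° = 5.93×10⁻⁵ s⁻¹
Height gradient: |∂Z/∂n| = 120 m / 384000 m = 3.12×10⁻⁴
On a pressure surface, geostrophic balance gives V_g = (g/f)|∂Z/∂n|:
V_g = 9.81 × 3.12×10⁻⁴ / 5.93×10⁻⁵ = 51.7 m/s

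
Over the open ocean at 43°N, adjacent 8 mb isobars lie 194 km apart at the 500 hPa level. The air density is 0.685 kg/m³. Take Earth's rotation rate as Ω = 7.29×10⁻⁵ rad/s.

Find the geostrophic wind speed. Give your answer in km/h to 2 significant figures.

Coriolis parameter at 43°N:
f = 2Ω sin φ = 2 × 7.29×10⁻⁵ × sin 43° = 9.94×10⁻⁵ s⁻¹
Pressure gradient: |∂P/∂n| = 800 Pa / 194000 m = 4.12×10⁻³ Pa/m
Geostrophic balance (pressure-gradient force = Coriolis force):
V_g = (1/(fρ)) |∂P/∂n| = 4.12×10⁻³ / (9.94×10⁻⁵ × 0.685) = 60.5 m/s
Converting: 60.5 m/s × 3.6 = 220 km/h

220 km/h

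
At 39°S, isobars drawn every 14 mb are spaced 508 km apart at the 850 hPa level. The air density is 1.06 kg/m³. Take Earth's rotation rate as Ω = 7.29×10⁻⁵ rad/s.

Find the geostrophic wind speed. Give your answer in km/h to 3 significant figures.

Coriolis parameter at 39°S:
f = 2Ω sin φ = 2 × 7.29×10⁻⁵ × sin 39° = 9.18×10⁻⁵ s⁻¹
Pressure gradient: |∂P/∂n| = 1400 Pa / 508000 m = 2.76×10⁻³ Pa/m
Geostrophic balance (pressure-gradient force = Coriolis force):
V_g = (1/(fρ)) |∂P/∂n| = 2.76×10⁻³ / (9.18×10⁻⁵ × 1.06) = 28.3 m/s
Converting: 28.3 m/s × 3.6 = 102 km/h

102 km/h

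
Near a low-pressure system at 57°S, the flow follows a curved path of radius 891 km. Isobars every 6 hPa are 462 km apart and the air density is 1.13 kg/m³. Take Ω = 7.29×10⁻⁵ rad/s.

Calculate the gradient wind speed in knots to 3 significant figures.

16.9 knots

Coriolis parameter at 57°S:
f = 2Ω sin φ = 2 × 7.29×10⁻⁵ × sin 57° = 1.22×10⁻⁴ s⁻¹
Pressure gradient: |∂P/∂n| = 600 Pa / 462000 m = 1.30×10⁻³ Pa/m
Geostrophic speed: V_g = |∂P/∂n|/(fρ) = 1.30×10⁻³/(1.22×10⁻⁴ × 1.13) = 9.40 m/s
Around a low, centrifugal force acts outward with Coriolis, so pressure-gradient force balances both:
(1/ρ)|∂P/∂n| = fV + V²/R  →  V² + fR·V − fR·V_g = 0
With fR = 1.22×10⁻⁴ × 891×10³ m = 109 m/s:
V = [−fR + √((fR)² + 4 fR V_g)]/2 = [−109 + √(109² + 4×109×9.4)]/2 = 8.7 m/s
Subgeostrophic (V < V_g = 9.4 m/s), as expected around a low.
Converting: 8.7 m/s × 1.944 = 16.9 knots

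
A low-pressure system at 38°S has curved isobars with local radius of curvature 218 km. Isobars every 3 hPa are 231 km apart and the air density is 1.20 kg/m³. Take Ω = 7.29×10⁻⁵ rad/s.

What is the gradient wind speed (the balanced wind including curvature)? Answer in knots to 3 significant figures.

16.4 knots

Coriolis parameter at 38°S:
f = 2Ω sin φ = 2 × 7.29×10⁻⁵ × sin 38° = 8.98×10⁻⁵ s⁻¹
Pressure gradient: |∂P/∂n| = 300 Pa / 231000 m = 1.30×10⁻³ Pa/m
Geostrophic speed: V_g = |∂P/∂n|/(fρ) = 1.30×10⁻³/(8.98×10⁻⁵ × 1.20) = 12.1 m/s
Around a low, centrifugal force acts outward with Coriolis, so pressure-gradient force balances both:
(1/ρ)|∂P/∂n| = fV + V²/R  →  V² + fR·V − fR·V_g = 0
With fR = 8.98×10⁻⁵ × 218×10³ m = 19.6 m/s:
V = [−fR + √((fR)² + 4 fR V_g)]/2 = [−19.6 + √(19.6² + 4×19.6×12.1)]/2 = 8.43 m/s
Subgeostrophic (V < V_g = 12.1 m/s), as expected around a low.
Converting: 8.43 m/s × 1.944 = 16.4 knots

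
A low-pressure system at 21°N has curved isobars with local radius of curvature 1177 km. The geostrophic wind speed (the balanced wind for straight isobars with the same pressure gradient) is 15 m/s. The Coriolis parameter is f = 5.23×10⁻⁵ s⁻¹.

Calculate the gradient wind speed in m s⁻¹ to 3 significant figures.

12.5 m s⁻¹

Around a low, centrifugal force acts outward with Coriolis, so pressure-gradient force balances both:
(1/ρ)|∂P/∂n| = fV + V²/R  →  V² + fR·V − fR·V_g = 0
With fR = 5.23×10⁻⁵ × 1177×10³ m = 61.6 m/s:
V = [−fR + √((fR)² + 4 fR V_g)]/2 = [−61.6 + √(61.6² + 4×61.6×15)]/2 = 12.5 m/s
Subgeostrophic (V < V_g = 15 m/s), as expected around a low.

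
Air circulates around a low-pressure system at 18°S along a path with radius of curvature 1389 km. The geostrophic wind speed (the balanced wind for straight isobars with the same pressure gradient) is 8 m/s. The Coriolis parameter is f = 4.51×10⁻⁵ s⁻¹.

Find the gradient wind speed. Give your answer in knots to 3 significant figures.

Around a low, centrifugal force acts outward with Coriolis, so pressure-gradient force balances both:
(1/ρ)|∂P/∂n| = fV + V²/R  →  V² + fR·V − fR·V_g = 0
With fR = 4.51×10⁻⁵ × 1389×10³ m = 62.6 m/s:
V = [−fR + √((fR)² + 4 fR V_g)]/2 = [−62.6 + √(62.6² + 4×62.6×8)]/2 = 7.18 m/s
Subgeostrophic (V < V_g = 8 m/s), as expected around a low.
Converting: 7.18 m/s × 1.944 = 14.0 knots

14.0 knots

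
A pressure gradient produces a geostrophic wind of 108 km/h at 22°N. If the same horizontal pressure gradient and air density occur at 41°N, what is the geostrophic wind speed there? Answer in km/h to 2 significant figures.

With the same pressure gradient and density, V_g ∝ 1/f ∝ 1/sin φ.
V₂ = V₁ · sin φ₁ / sin φ₂ = 108 × sin 22° / sin 41°
V₂ = 108 × 0.3746/0.6561 = 62 km/h

62 km/h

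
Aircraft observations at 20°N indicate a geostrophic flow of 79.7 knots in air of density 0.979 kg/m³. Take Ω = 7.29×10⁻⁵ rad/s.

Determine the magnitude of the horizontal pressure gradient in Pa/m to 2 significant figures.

2.0×10⁻³ Pa/m

Coriolis parameter at 20°N:
f = 2Ω sin φ = 2 × 7.29×10⁻⁵ × sin 20° = 4.99×10⁻⁵ s⁻¹
Wind speed in SI: 79.7 knots = 41.0 m/s
Geostrophic balance rearranged: |∂P/∂n| = f ρ V_g
|∂P/∂n| = 4.99×10⁻⁵ × 0.979 × 41.0 = 2.00×10⁻³ Pa/m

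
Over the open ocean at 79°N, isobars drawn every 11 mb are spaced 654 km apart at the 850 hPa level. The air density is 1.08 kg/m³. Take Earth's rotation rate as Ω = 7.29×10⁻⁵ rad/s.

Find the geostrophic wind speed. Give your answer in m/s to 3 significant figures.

10.9 m/s

Coriolis parameter at 79°N:
f = 2Ω sin φ = 2 × 7.29×10⁻⁵ × sin 79° = 1.43×10⁻⁴ s⁻¹
Pressure gradient: |∂P/∂n| = 1100 Pa / 654000 m = 1.68×10⁻³ Pa/m
Geostrophic balance (pressure-gradient force = Coriolis force):
V_g = (1/(fρ)) |∂P/∂n| = 1.68×10⁻³ / (1.43×10⁻⁴ × 1.08) = 10.9 m/s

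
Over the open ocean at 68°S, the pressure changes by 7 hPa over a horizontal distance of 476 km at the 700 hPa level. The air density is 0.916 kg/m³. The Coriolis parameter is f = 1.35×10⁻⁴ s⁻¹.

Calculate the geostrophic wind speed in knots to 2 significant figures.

23 knots

Pressure gradient: |∂P/∂n| = 700 Pa / 476000 m = 1.47×10⁻³ Pa/m
Geostrophic balance (pressure-gradient force = Coriolis force):
V_g = (1/(fρ)) |∂P/∂n| = 1.47×10⁻³ / (1.35×10⁻⁴ × 0.916) = 11.9 m/s
Converting: 11.9 m/s × 1.944 = 23 knots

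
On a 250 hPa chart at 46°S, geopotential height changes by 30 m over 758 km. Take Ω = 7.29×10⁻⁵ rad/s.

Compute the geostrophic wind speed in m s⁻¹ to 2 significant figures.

Coriolis parameter at 46°S:
f = 2Ω sin φ = 2 × 7.29×10⁻⁵ × sin 46° = 1.05×10⁻⁴ s⁻¹
Height gradient: |∂Z/∂n| = 30 m / 758000 m = 3.96×10⁻⁵
On a pressure surface, geostrophic balance gives V_g = (g/f)|∂Z/∂n|:
V_g = 9.81 × 3.96×10⁻⁵ / 1.05×10⁻⁴ = 3.70 m/s

3.7 m s⁻¹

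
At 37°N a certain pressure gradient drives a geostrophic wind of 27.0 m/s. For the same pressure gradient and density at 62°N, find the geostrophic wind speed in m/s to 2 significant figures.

With the same pressure gradient and density, V_g ∝ 1/f ∝ 1/sin φ.
V₂ = V₁ · sin φ₁ / sin φ₂ = 27.0 × sin 37° / sin 62°
V₂ = 27.0 × 0.6018/0.8829 = 18 m/s

18 m/s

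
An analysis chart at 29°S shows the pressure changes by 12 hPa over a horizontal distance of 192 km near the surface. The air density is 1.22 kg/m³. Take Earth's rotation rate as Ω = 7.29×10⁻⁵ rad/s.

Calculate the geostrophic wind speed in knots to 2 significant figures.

Coriolis parameter at 29°S:
f = 2Ω sin φ = 2 × 7.29×10⁻⁵ × sin 29° = 7.07×10⁻⁵ s⁻¹
Pressure gradient: |∂P/∂n| = 1200 Pa / 192000 m = 6.25×10⁻³ Pa/m
Geostrophic balance (pressure-gradient force = Coriolis force):
V_g = (1/(fρ)) |∂P/∂n| = 6.25×10⁻³ / (7.07×10⁻⁵ × 1.22) = 72.5 m/s
Converting: 72.5 m/s × 1.944 = 140 knots

140 knots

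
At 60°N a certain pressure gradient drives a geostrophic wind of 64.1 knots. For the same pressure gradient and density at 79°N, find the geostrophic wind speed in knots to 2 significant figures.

With the same pressure gradient and density, V_g ∝ 1/f ∝ 1/sin φ.
V₂ = V₁ · sin φ₁ / sin φ₂ = 64.1 × sin 60° / sin 79°
V₂ = 64.1 × 0.8660/0.9816 = 57 knots

57 knots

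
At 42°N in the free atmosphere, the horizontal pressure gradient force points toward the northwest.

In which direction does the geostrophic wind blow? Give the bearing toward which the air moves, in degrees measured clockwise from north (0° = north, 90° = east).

The pressure-gradient force points toward the northwest (bearing 315°).
Geostrophic balance: in the Northern Hemisphere the Coriolis force deflects motion to the right, so the geostrophic wind blows 90° to the right of the pressure-gradient force (low pressure on the left).
Rotating 315° by 90° clockwise gives 045° — the wind blows toward the northeast.

045°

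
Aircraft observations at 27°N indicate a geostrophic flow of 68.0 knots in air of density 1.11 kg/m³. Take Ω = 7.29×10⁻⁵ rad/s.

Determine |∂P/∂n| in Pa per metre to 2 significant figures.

Coriolis parameter at 27°N:
f = 2Ω sin φ = 2 × 7.29×10⁻⁵ × sin 27° = 6.62×10⁻⁵ s⁻¹
Wind speed in SI: 68.0 knots = 35.0 m/s
Geostrophic balance rearranged: |∂P/∂n| = f ρ V_g
|∂P/∂n| = 6.62×10⁻⁵ × 1.11 × 35.0 = 2.57×10⁻³ Pa/m

2.6×10⁻³ Pa/m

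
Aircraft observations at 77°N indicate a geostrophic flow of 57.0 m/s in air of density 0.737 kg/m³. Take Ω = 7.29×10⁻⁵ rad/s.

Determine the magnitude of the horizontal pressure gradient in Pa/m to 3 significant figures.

5.97×10⁻³ Pa/m

Coriolis parameter at 77°N:
f = 2Ω sin φ = 2 × 7.29×10⁻⁵ × sin 77° = 1.42×10⁻⁴ s⁻¹
Geostrophic balance rearranged: |∂P/∂n| = f ρ V_g
|∂P/∂n| = 1.42×10⁻⁴ × 0.737 × 57.0 = 5.97×10⁻³ Pa/m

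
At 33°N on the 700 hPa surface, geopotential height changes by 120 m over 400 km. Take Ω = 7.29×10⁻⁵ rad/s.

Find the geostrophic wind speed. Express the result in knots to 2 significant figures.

72 knots

Coriolis parameter at 33°N:
f = 2Ω sin φ = 2 × 7.29×10⁻⁵ × sin 33° = 7.94×10⁻⁵ s⁻¹
Height gradient: |∂Z/∂n| = 120 m / 400000 m = 3.00×10⁻⁴
On a pressure surface, geostrophic balance gives V_g = (g/f)|∂Z/∂n|:
V_g = 9.81 × 3.00×10⁻⁴ / 7.94×10⁻⁵ = 37.1 m/s
Converting: 37.1 m/s × 1.944 = 72 knots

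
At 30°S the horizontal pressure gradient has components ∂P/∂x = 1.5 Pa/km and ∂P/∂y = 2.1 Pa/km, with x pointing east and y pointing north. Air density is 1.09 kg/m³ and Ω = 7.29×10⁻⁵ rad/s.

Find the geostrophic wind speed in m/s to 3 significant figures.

32.5 m/s

Coriolis parameter at 30°S:
f = 2Ω sin φ = 2 × 7.29×10⁻⁵ × sin 30° = 7.29×10⁻⁵ s⁻¹
In the Southern Hemisphere f is negative: f = −7.29×10⁻⁵ s⁻¹.
Component geostrophic relations (x east, y north):
u_g = −(1/(fρ)) ∂P/∂y,  v_g = (1/(fρ)) ∂P/∂x
u_g = −(2.1×10⁻³)/(−7.29×10⁻⁵ × 1.09) = 26.4 m/s;  v_g = (1.5×10⁻³)/(−7.29×10⁻⁵ × 1.09) = −18.9 m/s
|V_g| = √(u_g² + v_g²) = 32.5 m/s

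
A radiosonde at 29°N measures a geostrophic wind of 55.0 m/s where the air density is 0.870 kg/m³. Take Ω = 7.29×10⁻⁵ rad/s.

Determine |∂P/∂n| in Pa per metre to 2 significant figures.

3.4×10⁻³ Pa/m

Coriolis parameter at 29°N:
f = 2Ω sin φ = 2 × 7.29×10⁻⁵ × sin 29° = 7.07×10⁻⁵ s⁻¹
Geostrophic balance rearranged: |∂P/∂n| = f ρ V_g
|∂P/∂n| = 7.07×10⁻⁵ × 0.870 × 55.0 = 3.38×10⁻³ Pa/m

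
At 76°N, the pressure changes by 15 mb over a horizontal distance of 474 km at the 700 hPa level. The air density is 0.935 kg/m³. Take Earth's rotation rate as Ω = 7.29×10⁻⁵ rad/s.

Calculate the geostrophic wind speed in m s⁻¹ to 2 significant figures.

Coriolis parameter at 76°N:
f = 2Ω sin φ = 2 × 7.29×10⁻⁵ × sin 76° = 1.41×10⁻⁴ s⁻¹
Pressure gradient: |∂P/∂n| = 1500 Pa / 474000 m = 3.16×10⁻³ Pa/m
Geostrophic balance (pressure-gradient force = Coriolis force):
V_g = (1/(fρ)) |∂P/∂n| = 3.16×10⁻³ / (1.41×10⁻⁴ × 0.935) = 23.9 m/s

24 m s⁻¹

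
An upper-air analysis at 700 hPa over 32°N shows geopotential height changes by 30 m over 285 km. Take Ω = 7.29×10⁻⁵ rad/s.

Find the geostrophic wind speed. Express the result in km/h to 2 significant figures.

Coriolis parameter at 32°N:
f = 2Ω sin φ = 2 × 7.29×10⁻⁵ × sin 32° = 7.73×10⁻⁵ s⁻¹
Height gradient: |∂Z/∂n| = 30 m / 285000 m = 1.05×10⁻⁴
On a pressure surface, geostrophic balance gives V_g = (g/f)|∂Z/∂n|:
V_g = 9.81 × 1.05×10⁻⁴ / 7.73×10⁻⁵ = 13.4 m/s
Converting: 13.4 m/s × 3.6 = 48 km/h

48 km/h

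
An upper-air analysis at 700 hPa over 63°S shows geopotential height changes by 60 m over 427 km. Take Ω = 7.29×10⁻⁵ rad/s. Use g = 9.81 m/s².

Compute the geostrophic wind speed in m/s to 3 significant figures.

10.6 m/s

Coriolis parameter at 63°S:
f = 2Ω sin φ = 2 × 7.29×10⁻⁵ × sin 63° = 1.30×10⁻⁴ s⁻¹
Height gradient: |∂Z/∂n| = 60 m / 427000 m = 1.41×10⁻⁴
On a pressure surface, geostrophic balance gives V_g = (g/f)|∂Z/∂n|:
V_g = 9.81 × 1.41×10⁻⁴ / 1.30×10⁻⁴ = 10.6 m/s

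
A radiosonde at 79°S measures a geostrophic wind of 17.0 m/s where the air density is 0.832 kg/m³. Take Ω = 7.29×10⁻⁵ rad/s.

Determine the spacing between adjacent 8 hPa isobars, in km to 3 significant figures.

395 km

Coriolis parameter at 79°S:
f = 2Ω sin φ = 2 × 7.29×10⁻⁵ × sin 79° = 1.43×10⁻⁴ s⁻¹
Geostrophic balance rearranged: |∂P/∂n| = f ρ V_g
|∂P/∂n| = 1.43×10⁻⁴ × 0.832 × 17.0 = 2.02×10⁻³ Pa/m
Isobar spacing: Δn = ΔP/|∂P/∂n| = 800 Pa / 2.02×10⁻³ Pa/m = 395197 m ≈ 395 km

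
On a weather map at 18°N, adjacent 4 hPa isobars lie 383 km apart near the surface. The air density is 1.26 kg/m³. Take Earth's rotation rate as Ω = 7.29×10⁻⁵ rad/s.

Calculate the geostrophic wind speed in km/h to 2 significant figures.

Coriolis parameter at 18°N:
f = 2Ω sin φ = 2 × 7.29×10⁻⁵ × sin 18° = 4.51×10⁻⁵ s⁻¹
Pressure gradient: |∂P/∂n| = 400 Pa / 383000 m = 1.04×10⁻³ Pa/m
Geostrophic balance (pressure-gradient force = Coriolis force):
V_g = (1/(fρ)) |∂P/∂n| = 1.04×10⁻³ / (4.51×10⁻⁵ × 1.26) = 18.4 m/s
Converting: 18.4 m/s × 3.6 = 66 km/h

66 km/h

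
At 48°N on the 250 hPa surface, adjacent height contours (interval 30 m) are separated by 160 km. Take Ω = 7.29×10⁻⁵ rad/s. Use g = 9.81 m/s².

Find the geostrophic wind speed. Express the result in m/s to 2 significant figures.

17 m/s

Coriolis parameter at 48°N:
f = 2Ω sin φ = 2 × 7.29×10⁻⁵ × sin 48° = 1.08×10⁻⁴ s⁻¹
Height gradient: |∂Z/∂n| = 30 m / 160000 m = 1.88×10⁻⁴
On a pressure surface, geostrophic balance gives V_g = (g/f)|∂Z/∂n|:
V_g = 9.81 × 1.88×10⁻⁴ / 1.08×10⁻⁴ = 17.0 m/s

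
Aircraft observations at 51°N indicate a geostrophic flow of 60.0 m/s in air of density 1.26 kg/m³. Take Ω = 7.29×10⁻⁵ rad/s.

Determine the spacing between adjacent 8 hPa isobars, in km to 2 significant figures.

93 km

Coriolis parameter at 51°N:
f = 2Ω sin φ = 2 × 7.29×10⁻⁵ × sin 51° = 1.13×10⁻⁴ s⁻¹
Geostrophic balance rearranged: |∂P/∂n| = f ρ V_g
|∂P/∂n| = 1.13×10⁻⁴ × 1.26 × 60.0 = 8.57×10⁻³ Pa/m
Isobar spacing: Δn = ΔP/|∂P/∂n| = 800 Pa / 8.57×10⁻³ Pa/m = 93392 m ≈ 93 km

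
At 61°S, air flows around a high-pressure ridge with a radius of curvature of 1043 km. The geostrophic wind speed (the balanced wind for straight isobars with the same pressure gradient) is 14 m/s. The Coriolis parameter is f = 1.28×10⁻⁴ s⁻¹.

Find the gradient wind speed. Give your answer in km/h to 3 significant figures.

57.2 km/h

Around a high, pressure-gradient force acts outward with centrifugal, so Coriolis balances both:
fV = (1/ρ)|∂P/∂n| + V²/R  →  V² − fR·V + fR·V_g = 0
With fR = 1.28×10⁻⁴ × 1043×10³ m = 134 m/s:
V = [fR − √((fR)² − 4 fR V_g)]/2 = [134 − √(134² − 4×134×14)]/2 = 15.9 m/s
Supergeostrophic (V > V_g = 14 m/s), as expected around a high.
Converting: 15.9 m/s × 3.6 = 57.2 km/h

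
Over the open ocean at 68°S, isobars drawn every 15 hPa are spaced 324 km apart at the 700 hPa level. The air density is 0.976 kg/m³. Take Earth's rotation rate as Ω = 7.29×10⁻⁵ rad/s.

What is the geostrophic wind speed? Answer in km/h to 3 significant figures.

126 km/h

Coriolis parameter at 68°S:
f = 2Ω sin φ = 2 × 7.29×10⁻⁵ × sin 68° = 1.35×10⁻⁴ s⁻¹
Pressure gradient: |∂P/∂n| = 1500 Pa / 324000 m = 4.63×10⁻³ Pa/m
Geostrophic balance (pressure-gradient force = Coriolis force):
V_g = (1/(fρ)) |∂P/∂n| = 4.63×10⁻³ / (1.35×10⁻⁴ × 0.976) = 35.1 m/s
Converting: 35.1 m/s × 3.6 = 126 km/h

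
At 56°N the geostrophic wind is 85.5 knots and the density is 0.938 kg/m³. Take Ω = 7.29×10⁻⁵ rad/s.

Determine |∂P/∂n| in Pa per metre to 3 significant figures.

4.99×10⁻³ Pa/m

Coriolis parameter at 56°N:
f = 2Ω sin φ = 2 × 7.29×10⁻⁵ × sin 56° = 1.21×10⁻⁴ s⁻¹
Wind speed in SI: 85.5 knots = 44.0 m/s
Geostrophic balance rearranged: |∂P/∂n| = f ρ V_g
|∂P/∂n| = 1.21×10⁻⁴ × 0.938 × 44.0 = 4.99×10⁻³ Pa/m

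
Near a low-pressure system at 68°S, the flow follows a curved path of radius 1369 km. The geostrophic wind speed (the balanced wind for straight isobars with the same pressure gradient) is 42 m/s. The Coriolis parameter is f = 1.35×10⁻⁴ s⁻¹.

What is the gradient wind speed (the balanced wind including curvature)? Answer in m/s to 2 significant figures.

Around a low, centrifugal force acts outward with Coriolis, so pressure-gradient force balances both:
(1/ρ)|∂P/∂n| = fV + V²/R  →  V² + fR·V − fR·V_g = 0
With fR = 1.35×10⁻⁴ × 1369×10³ m = 185 m/s:
V = [−fR + √((fR)² + 4 fR V_g)]/2 = [−185 + √(185² + 4×185×42)]/2 = 35.3 m/s
Subgeostrophic (V < V_g = 42 m/s), as expected around a low.

35 m/s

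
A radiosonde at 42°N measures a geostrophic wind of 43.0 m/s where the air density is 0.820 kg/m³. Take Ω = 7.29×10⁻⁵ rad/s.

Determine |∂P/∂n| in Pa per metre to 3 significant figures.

3.44×10⁻³ Pa/m

Coriolis parameter at 42°N:
f = 2Ω sin φ = 2 × 7.29×10⁻⁵ × sin 42° = 9.76×10⁻⁵ s⁻¹
Geostrophic balance rearranged: |∂P/∂n| = f ρ V_g
|∂P/∂n| = 9.76×10⁻⁵ × 0.820 × 43.0 = 3.44×10⁻³ Pa/m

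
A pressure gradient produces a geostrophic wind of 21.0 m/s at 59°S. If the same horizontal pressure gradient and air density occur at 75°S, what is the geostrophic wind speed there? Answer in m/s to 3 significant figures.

18.6 m/s

With the same pressure gradient and density, V_g ∝ 1/f ∝ 1/sin φ.
V₂ = V₁ · sin φ₁ / sin φ₂ = 21.0 × sin 59° / sin 75°
V₂ = 21.0 × 0.8572/0.9659 = 18.6 m/s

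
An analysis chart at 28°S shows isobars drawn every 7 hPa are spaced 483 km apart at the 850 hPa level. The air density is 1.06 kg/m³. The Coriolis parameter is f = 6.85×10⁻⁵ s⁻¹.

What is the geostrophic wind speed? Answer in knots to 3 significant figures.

38.8 knots

Pressure gradient: |∂P/∂n| = 700 Pa / 483000 m = 1.45×10⁻³ Pa/m
Geostrophic balance (pressure-gradient force = Coriolis force):
V_g = (1/(fρ)) |∂P/∂n| = 1.45×10⁻³ / (6.85×10⁻⁵ × 1.06) = 20.0 m/s
Converting: 20.0 m/s × 1.944 = 38.8 knots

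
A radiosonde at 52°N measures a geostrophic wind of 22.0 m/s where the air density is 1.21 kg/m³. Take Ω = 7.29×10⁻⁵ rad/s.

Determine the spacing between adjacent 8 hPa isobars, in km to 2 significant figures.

260 km

Coriolis parameter at 52°N:
f = 2Ω sin φ = 2 × 7.29×10⁻⁵ × sin 52° = 1.15×10⁻⁴ s⁻¹
Geostrophic balance rearranged: |∂P/∂n| = f ρ V_g
|∂P/∂n| = 1.15×10⁻⁴ × 1.21 × 22.0 = 3.06×10⁻³ Pa/m
Isobar spacing: Δn = ΔP/|∂P/∂n| = 800 Pa / 3.06×10⁻³ Pa/m = 261573 m ≈ 260 km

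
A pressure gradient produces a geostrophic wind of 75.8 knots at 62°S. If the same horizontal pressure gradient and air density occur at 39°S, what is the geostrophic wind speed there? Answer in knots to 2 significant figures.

With the same pressure gradient and density, V_g ∝ 1/f ∝ 1/sin φ.
V₂ = V₁ · sin φ₁ / sin φ₂ = 75.8 × sin 62° / sin 39°
V₂ = 75.8 × 0.8829/0.6293 = 110 knots

110 knots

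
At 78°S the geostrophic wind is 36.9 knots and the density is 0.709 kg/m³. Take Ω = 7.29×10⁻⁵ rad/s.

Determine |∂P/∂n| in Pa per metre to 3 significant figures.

1.92×10⁻³ Pa/m

Coriolis parameter at 78°S:
f = 2Ω sin φ = 2 × 7.29×10⁻⁵ × sin 78° = 1.43×10⁻⁴ s⁻¹
Wind speed in SI: 36.9 knots = 19.0 m/s
Geostrophic balance rearranged: |∂P/∂n| = f ρ V_g
|∂P/∂n| = 1.43×10⁻⁴ × 0.709 × 19.0 = 1.92×10⁻³ Pa/m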